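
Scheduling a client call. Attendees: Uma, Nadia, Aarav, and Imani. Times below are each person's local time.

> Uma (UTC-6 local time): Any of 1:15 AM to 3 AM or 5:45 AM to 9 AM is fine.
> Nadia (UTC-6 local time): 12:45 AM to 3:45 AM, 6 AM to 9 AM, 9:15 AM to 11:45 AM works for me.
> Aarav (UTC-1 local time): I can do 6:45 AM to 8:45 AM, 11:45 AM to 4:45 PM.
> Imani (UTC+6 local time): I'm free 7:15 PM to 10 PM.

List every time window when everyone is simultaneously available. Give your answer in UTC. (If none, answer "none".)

13:15-15:00

Uma in UTC: 07:15-09:00, 11:45-15:00 (add 6h to convert from UTC-6).
Nadia in UTC: 06:45-09:45, 12:00-15:00, 15:15-17:45 (add 6h to convert from UTC-6).
Aarav in UTC: 07:45-09:45, 12:45-17:45 (add 1h to convert from UTC-1).
Imani in UTC: 13:15-16:00 (subtract 6h to convert from UTC+6).
Uma ∩ Nadia: 07:15-09:00, 12:00-15:00.
Uma ∩ Nadia ∩ Aarav: 07:45-09:00, 12:45-15:00.
Uma ∩ Nadia ∩ Aarav ∩ Imani: 13:15-15:00.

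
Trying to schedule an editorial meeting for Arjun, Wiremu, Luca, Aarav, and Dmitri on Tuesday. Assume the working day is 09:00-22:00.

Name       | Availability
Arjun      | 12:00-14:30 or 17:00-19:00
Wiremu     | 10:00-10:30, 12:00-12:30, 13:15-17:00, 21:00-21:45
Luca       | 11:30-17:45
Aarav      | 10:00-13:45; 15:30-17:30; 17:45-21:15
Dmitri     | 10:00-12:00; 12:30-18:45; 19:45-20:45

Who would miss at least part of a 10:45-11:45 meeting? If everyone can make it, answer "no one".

Arjun, Luca, Wiremu

Arjun: not fully free for 10:45-11:45. Wiremu: not fully free for 10:45-11:45. Luca: not fully free for 10:45-11:45. Aarav: free for 10:45-11:45. Dmitri: free for 10:45-11:45.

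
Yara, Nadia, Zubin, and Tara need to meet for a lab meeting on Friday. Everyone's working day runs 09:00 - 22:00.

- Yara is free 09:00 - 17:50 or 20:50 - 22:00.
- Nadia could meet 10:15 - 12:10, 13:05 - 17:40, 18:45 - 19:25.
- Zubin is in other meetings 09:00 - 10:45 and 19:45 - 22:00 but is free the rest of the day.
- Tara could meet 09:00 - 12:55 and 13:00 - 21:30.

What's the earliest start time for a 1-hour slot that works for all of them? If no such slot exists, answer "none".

Yara free: 09:00-17:50, 20:50-22:00.
Nadia free: 10:15-12:10, 13:05-17:40, 18:45-19:25.
Zubin free: 10:45-19:45 (invert busy blocks within the working day).
Tara free: 09:00-12:55, 13:00-21:30.
Yara ∩ Nadia: 10:15-12:10, 13:05-17:40.
Yara ∩ Nadia ∩ Zubin: 10:45-12:10, 13:05-17:40.
Yara ∩ Nadia ∩ Zubin ∩ Tara: 10:45-12:10, 13:05-17:40.
So the common availability across everyone is 10:45-12:10, 13:05-17:40.
The first common window of at least 60 minutes is 10:45-12:10, so the earliest start is 10:45.

10:45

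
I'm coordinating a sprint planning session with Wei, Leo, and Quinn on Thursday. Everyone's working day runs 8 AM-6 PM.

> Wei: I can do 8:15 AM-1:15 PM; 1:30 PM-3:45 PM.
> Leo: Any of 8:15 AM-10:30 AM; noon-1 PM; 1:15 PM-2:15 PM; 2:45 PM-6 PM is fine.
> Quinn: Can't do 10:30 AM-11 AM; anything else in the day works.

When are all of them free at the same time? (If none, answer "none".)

08:15-10:30, 12:00-13:00, 13:30-14:15, 14:45-15:45

Wei free: 08:15-13:15, 13:30-15:45.
Leo free: 08:15-10:30, 12:00-13:00, 13:15-14:15, 14:45-18:00.
Quinn free: 08:00-10:30, 11:00-18:00 (invert busy blocks within the working day).
Wei ∩ Leo: 08:15-10:30, 12:00-13:00, 13:30-14:15, 14:45-15:45.
Wei ∩ Leo ∩ Quinn: 08:15-10:30, 12:00-13:00, 13:30-14:15, 14:45-15:45.
So the common availability across everyone is 08:15-10:30, 12:00-13:00, 13:30-14:15, 14:45-15:45.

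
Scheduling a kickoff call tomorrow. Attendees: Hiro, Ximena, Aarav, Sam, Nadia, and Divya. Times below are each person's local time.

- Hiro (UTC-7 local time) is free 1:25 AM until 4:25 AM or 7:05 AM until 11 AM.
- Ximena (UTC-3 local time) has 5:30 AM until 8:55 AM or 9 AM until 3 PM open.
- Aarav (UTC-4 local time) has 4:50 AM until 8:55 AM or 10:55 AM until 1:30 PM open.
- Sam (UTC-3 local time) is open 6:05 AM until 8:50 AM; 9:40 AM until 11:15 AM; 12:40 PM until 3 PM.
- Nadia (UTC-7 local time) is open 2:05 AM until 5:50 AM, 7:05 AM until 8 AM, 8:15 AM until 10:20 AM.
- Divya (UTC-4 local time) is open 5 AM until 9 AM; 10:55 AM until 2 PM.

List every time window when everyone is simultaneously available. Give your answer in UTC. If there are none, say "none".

Hiro in UTC: 08:25-11:25, 14:05-18:00 (add 7h to convert from UTC-7).
Ximena in UTC: 08:30-11:55, 12:00-18:00 (add 3h to convert from UTC-3).
Aarav in UTC: 08:50-12:55, 14:55-17:30 (add 4h to convert from UTC-4).
Sam in UTC: 09:05-11:50, 12:40-14:15, 15:40-18:00 (add 3h to convert from UTC-3).
Nadia in UTC: 09:05-12:50, 14:05-15:00, 15:15-17:20 (add 7h to convert from UTC-7).
Divya in UTC: 09:00-13:00, 14:55-18:00 (add 4h to convert from UTC-4).
Hiro ∩ Ximena: 08:30-11:25, 14:05-18:00.
Hiro ∩ Ximena ∩ Aarav: 08:50-11:25, 14:55-17:30.
Hiro ∩ Ximena ∩ Aarav ∩ Sam: 09:05-11:25, 15:40-17:30.
Hiro ∩ Ximena ∩ Aarav ∩ Sam ∩ Nadia: 09:05-11:25, 15:40-17:20.
Hiro ∩ Ximena ∩ Aarav ∩ Sam ∩ Nadia ∩ Divya: 09:05-11:25, 15:40-17:20.
So the common availability across everyone is 09:05-11:25, 15:40-17:20.

09:05-11:25, 15:40-17:20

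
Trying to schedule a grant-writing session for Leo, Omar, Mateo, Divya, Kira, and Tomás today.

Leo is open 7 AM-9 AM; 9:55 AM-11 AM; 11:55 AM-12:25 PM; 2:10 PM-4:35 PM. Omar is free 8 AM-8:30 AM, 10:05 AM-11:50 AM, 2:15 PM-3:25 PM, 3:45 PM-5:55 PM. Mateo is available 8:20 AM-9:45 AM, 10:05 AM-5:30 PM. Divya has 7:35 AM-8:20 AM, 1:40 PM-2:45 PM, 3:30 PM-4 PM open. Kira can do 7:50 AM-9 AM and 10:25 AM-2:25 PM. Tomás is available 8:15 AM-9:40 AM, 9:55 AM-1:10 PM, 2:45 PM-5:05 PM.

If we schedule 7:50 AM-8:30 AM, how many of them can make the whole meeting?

Leo and Kira can make the full 07:50-08:30 slot — that's 2.

2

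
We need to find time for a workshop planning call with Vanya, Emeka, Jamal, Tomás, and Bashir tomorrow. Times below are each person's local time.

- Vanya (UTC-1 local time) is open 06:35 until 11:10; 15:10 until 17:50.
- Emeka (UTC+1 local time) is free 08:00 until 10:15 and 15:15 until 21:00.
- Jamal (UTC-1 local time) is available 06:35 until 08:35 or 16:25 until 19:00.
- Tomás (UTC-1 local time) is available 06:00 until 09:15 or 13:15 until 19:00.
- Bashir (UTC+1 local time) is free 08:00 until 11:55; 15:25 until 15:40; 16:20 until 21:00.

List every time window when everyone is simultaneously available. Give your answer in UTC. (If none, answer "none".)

Vanya in UTC: 07:35-12:10, 16:10-18:50 (add 1h to convert from UTC-1).
Emeka in UTC: 07:00-09:15, 14:15-20:00 (subtract 1h to convert from UTC+1).
Jamal in UTC: 07:35-09:35, 17:25-20:00 (add 1h to convert from UTC-1).
Tomás in UTC: 07:00-10:15, 14:15-20:00 (add 1h to convert from UTC-1).
Bashir in UTC: 07:00-10:55, 14:25-14:40, 15:20-20:00 (subtract 1h to convert from UTC+1).
Vanya ∩ Emeka: 07:35-09:15, 16:10-18:50.
Vanya ∩ Emeka ∩ Jamal: 07:35-09:15, 17:25-18:50.
Vanya ∩ Emeka ∩ Jamal ∩ Tomás: 07:35-09:15, 17:25-18:50.
Vanya ∩ Emeka ∩ Jamal ∩ Tomás ∩ Bashir: 07:35-09:15, 17:25-18:50.
Those are the intersection windows.

07:35-09:15, 17:25-18:50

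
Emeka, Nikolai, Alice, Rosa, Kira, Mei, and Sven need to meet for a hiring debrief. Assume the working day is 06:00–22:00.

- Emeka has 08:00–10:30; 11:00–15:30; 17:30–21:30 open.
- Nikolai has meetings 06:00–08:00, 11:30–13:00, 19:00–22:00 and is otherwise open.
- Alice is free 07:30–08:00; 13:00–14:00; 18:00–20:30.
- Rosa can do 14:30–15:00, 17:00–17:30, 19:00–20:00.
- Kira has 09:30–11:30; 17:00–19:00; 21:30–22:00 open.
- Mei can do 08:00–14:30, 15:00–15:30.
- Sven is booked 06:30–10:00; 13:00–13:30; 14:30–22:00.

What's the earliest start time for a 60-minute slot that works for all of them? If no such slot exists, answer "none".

none

Emeka free: 08:00-10:30, 11:00-15:30, 17:30-21:30.
Nikolai free: 08:00-11:30, 13:00-19:00 (invert busy blocks within the working day).
Alice free: 07:30-08:00, 13:00-14:00, 18:00-20:30.
Rosa free: 14:30-15:00, 17:00-17:30, 19:00-20:00.
Kira free: 09:30-11:30, 17:00-19:00, 21:30-22:00.
Mei free: 08:00-14:30, 15:00-15:30.
Sven free: 06:00-06:30, 10:00-13:00, 13:30-14:30 (invert busy blocks within the working day).
Emeka ∩ Nikolai: 08:00-10:30, 11:00-11:30, 13:00-15:30, 17:30-19:00.
Emeka ∩ Nikolai ∩ Alice: 13:00-14:00, 18:00-19:00.
Emeka ∩ Nikolai ∩ Alice ∩ Rosa: ∅.
Emeka ∩ Nikolai ∩ Alice ∩ Rosa ∩ Kira: ∅.
Emeka ∩ Nikolai ∩ Alice ∩ Rosa ∩ Kira ∩ Mei: ∅.
Emeka ∩ Nikolai ∩ Alice ∩ Rosa ∩ Kira ∩ Mei ∩ Sven: ∅.
There is no time when everyone is free.
No common window is at least 60 minutes long.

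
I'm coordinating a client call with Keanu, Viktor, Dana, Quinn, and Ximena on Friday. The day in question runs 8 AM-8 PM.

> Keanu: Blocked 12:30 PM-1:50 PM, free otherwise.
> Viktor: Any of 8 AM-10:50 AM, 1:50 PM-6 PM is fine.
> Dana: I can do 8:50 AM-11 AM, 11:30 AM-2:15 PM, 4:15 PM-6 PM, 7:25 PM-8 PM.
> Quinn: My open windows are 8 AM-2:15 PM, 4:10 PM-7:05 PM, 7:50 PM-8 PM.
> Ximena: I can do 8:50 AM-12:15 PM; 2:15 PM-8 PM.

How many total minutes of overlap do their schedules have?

225

Keanu free: 08:00-12:30, 13:50-20:00 (invert busy blocks within the working day).
Viktor free: 08:00-10:50, 13:50-18:00.
Dana free: 08:50-11:00, 11:30-14:15, 16:15-18:00, 19:25-20:00.
Quinn free: 08:00-14:15, 16:10-19:05, 19:50-20:00.
Ximena free: 08:50-12:15, 14:15-20:00.
Keanu ∩ Viktor: 08:00-10:50, 13:50-18:00.
Keanu ∩ Viktor ∩ Dana: 08:50-10:50, 13:50-14:15, 16:15-18:00.
Keanu ∩ Viktor ∩ Dana ∩ Quinn: 08:50-10:50, 13:50-14:15, 16:15-18:00.
Keanu ∩ Viktor ∩ Dana ∩ Quinn ∩ Ximena: 08:50-10:50, 16:15-18:00.
So the common availability across everyone is 08:50-10:50, 16:15-18:00.
Summing the common windows: 120 + 105 = 225 minutes.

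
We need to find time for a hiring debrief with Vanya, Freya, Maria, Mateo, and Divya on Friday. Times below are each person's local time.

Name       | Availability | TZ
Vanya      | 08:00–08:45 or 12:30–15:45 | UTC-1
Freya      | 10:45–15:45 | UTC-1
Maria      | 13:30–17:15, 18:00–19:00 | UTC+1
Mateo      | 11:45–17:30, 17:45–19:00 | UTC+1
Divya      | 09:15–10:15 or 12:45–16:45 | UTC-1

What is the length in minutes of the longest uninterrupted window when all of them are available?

Vanya in UTC: 09:00-09:45, 13:30-16:45 (add 1h to convert from UTC-1).
Freya in UTC: 11:45-16:45 (add 1h to convert from UTC-1).
Maria in UTC: 12:30-16:15, 17:00-18:00 (subtract 1h to convert from UTC+1).
Mateo in UTC: 10:45-16:30, 16:45-18:00 (subtract 1h to convert from UTC+1).
Divya in UTC: 10:15-11:15, 13:45-17:45 (add 1h to convert from UTC-1).
Vanya ∩ Freya: 13:30-16:45.
Vanya ∩ Freya ∩ Maria: 13:30-16:15.
Vanya ∩ Freya ∩ Maria ∩ Mateo: 13:30-16:15.
Vanya ∩ Freya ∩ Maria ∩ Mateo ∩ Divya: 13:45-16:15.
The longest is 13:45-16:15 at 150 minutes.

150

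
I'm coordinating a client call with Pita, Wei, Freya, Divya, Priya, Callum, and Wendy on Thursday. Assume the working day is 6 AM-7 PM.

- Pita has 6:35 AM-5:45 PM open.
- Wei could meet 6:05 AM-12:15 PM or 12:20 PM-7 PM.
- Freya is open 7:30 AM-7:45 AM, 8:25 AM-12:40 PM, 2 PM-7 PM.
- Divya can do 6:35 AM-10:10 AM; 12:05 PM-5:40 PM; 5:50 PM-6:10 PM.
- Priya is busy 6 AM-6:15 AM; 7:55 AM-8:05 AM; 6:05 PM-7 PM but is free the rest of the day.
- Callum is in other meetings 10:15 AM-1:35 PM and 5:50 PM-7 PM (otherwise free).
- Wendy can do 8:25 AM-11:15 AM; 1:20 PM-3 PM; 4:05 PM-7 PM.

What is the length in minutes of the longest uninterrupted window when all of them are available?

105

Pita free: 06:35-17:45.
Wei free: 06:05-12:15, 12:20-19:00.
Freya free: 07:30-07:45, 08:25-12:40, 14:00-19:00.
Divya free: 06:35-10:10, 12:05-17:40, 17:50-18:10.
Priya free: 06:15-07:55, 08:05-18:05 (invert busy blocks within the working day).
Callum free: 06:00-10:15, 13:35-17:50 (invert busy blocks within the working day).
Wendy free: 08:25-11:15, 13:20-15:00, 16:05-19:00.
Pita ∩ Wei: 06:35-12:15, 12:20-17:45.
Pita ∩ Wei ∩ Freya: 07:30-07:45, 08:25-12:15, 12:20-12:40, 14:00-17:45.
Pita ∩ Wei ∩ Freya ∩ Divya: 07:30-07:45, 08:25-10:10, 12:05-12:15, 12:20-12:40, 14:00-17:40.
Pita ∩ Wei ∩ Freya ∩ Divya ∩ Priya: 07:30-07:45, 08:25-10:10, 12:05-12:15, 12:20-12:40, 14:00-17:40.
Pita ∩ Wei ∩ Freya ∩ Divya ∩ Priya ∩ Callum: 07:30-07:45, 08:25-10:10, 14:00-17:40.
Pita ∩ Wei ∩ Freya ∩ Divya ∩ Priya ∩ Callum ∩ Wendy: 08:25-10:10, 14:00-15:00, 16:05-17:40.
So the common availability across everyone is 08:25-10:10, 14:00-15:00, 16:05-17:40.
The longest is 08:25-10:10 at 105 minutes.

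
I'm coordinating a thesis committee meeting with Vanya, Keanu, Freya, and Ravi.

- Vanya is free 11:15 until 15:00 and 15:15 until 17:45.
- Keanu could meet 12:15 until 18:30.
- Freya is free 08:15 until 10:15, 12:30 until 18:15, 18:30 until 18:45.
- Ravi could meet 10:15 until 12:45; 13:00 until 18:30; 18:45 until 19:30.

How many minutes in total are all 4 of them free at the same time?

285

Vanya ∩ Keanu: 12:15-15:00, 15:15-17:45.
Vanya ∩ Keanu ∩ Freya: 12:30-15:00, 15:15-17:45.
Vanya ∩ Keanu ∩ Freya ∩ Ravi: 12:30-12:45, 13:00-15:00, 15:15-17:45.
Summing the common windows: 15 + 120 + 150 = 285 minutes.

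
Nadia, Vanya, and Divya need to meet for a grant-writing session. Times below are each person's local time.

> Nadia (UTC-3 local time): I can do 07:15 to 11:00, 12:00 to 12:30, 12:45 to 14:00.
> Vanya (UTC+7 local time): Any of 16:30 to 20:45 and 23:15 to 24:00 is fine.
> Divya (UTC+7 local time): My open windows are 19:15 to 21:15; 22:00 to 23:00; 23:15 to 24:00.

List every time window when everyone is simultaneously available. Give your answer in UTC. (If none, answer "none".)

Nadia in UTC: 10:15-14:00, 15:00-15:30, 15:45-17:00 (add 3h to convert from UTC-3).
Vanya in UTC: 09:30-13:45, 16:15-17:00 (subtract 7h to convert from UTC+7).
Divya in UTC: 12:15-14:15, 15:00-16:00, 16:15-17:00 (subtract 7h to convert from UTC+7).
Nadia ∩ Vanya: 10:15-13:45, 16:15-17:00.
Nadia ∩ Vanya ∩ Divya: 12:15-13:45, 16:15-17:00.

12:15-13:45, 16:15-17:00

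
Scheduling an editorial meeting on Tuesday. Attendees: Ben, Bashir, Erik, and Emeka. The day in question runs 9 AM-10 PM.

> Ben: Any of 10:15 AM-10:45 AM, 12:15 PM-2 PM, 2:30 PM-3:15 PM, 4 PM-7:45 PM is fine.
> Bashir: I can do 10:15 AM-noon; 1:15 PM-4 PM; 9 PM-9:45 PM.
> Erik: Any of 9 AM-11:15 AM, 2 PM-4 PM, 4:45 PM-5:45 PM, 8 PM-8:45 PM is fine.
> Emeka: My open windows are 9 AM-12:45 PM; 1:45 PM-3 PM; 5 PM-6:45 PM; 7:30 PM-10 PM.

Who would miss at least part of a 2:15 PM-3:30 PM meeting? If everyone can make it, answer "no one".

Ben: not fully free for 14:15-15:30. Bashir: free for 14:15-15:30. Erik: free for 14:15-15:30. Emeka: not fully free for 14:15-15:30.

Ben, Emeka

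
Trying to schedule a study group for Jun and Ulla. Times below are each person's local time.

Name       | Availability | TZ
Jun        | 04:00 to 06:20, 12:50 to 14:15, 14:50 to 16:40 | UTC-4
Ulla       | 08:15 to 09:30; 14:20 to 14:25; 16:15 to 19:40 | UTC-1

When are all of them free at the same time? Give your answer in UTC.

09:15-10:20, 17:15-18:15, 18:50-20:40

Jun in UTC: 08:00-10:20, 16:50-18:15, 18:50-20:40 (add 4h to convert from UTC-4).
Ulla in UTC: 09:15-10:30, 15:20-15:25, 17:15-20:40 (add 1h to convert from UTC-1).
Jun ∩ Ulla: 09:15-10:20, 17:15-18:15, 18:50-20:40.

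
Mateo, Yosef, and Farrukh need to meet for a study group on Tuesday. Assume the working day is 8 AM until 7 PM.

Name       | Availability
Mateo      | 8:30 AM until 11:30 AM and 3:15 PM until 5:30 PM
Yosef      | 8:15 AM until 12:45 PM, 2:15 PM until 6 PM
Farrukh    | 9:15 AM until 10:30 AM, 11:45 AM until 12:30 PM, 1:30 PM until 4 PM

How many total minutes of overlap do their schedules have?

Mateo ∩ Yosef: 08:30-11:30, 15:15-17:30.
Mateo ∩ Yosef ∩ Farrukh: 09:15-10:30, 15:15-16:00.
Those are the intersection windows.
Summing the common windows: 75 + 45 = 120 minutes.

120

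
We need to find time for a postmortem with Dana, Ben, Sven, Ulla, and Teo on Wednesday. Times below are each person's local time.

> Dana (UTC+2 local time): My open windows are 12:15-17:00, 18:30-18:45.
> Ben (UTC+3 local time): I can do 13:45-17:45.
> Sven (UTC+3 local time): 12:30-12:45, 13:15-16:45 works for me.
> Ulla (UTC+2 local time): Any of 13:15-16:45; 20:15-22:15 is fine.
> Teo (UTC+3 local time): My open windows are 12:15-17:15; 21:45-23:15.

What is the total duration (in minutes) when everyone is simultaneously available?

150

Dana in UTC: 10:15-15:00, 16:30-16:45 (subtract 2h to convert from UTC+2).
Ben in UTC: 10:45-14:45 (subtract 3h to convert from UTC+3).
Sven in UTC: 09:30-09:45, 10:15-13:45 (subtract 3h to convert from UTC+3).
Ulla in UTC: 11:15-14:45, 18:15-20:15 (subtract 2h to convert from UTC+2).
Teo in UTC: 09:15-14:15, 18:45-20:15 (subtract 3h to convert from UTC+3).
Dana ∩ Ben: 10:45-14:45.
Dana ∩ Ben ∩ Sven: 10:45-13:45.
Dana ∩ Ben ∩ Sven ∩ Ulla: 11:15-13:45.
Dana ∩ Ben ∩ Sven ∩ Ulla ∩ Teo: 11:15-13:45.
That's a single block of 150 minutes.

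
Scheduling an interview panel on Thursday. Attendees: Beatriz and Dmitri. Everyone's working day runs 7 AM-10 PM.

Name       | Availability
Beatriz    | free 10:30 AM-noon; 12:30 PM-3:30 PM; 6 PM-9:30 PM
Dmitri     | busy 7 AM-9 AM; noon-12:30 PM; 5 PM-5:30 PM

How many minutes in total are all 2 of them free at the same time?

480

Beatriz free: 10:30-12:00, 12:30-15:30, 18:00-21:30.
Dmitri free: 09:00-12:00, 12:30-17:00, 17:30-22:00 (invert busy blocks within the working day).
Beatriz ∩ Dmitri: 10:30-12:00, 12:30-15:30, 18:00-21:30.
Summing the common windows: 90 + 180 + 210 = 480 minutes.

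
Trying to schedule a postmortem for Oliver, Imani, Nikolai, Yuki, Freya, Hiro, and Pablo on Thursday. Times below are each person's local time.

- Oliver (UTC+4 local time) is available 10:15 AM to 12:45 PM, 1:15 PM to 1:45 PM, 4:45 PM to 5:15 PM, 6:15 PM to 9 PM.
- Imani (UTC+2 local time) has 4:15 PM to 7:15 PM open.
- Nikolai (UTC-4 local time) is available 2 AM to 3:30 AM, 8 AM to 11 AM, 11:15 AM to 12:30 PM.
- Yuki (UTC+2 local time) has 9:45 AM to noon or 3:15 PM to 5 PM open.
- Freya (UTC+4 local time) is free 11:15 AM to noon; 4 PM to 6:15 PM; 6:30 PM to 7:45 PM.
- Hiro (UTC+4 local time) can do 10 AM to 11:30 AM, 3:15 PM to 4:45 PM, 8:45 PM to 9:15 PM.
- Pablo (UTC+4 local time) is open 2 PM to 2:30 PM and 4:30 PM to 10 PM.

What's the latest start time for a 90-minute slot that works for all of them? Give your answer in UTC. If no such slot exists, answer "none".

none

Oliver in UTC: 06:15-08:45, 09:15-09:45, 12:45-13:15, 14:15-17:00 (subtract 4h to convert from UTC+4).
Imani in UTC: 14:15-17:15 (subtract 2h to convert from UTC+2).
Nikolai in UTC: 06:00-07:30, 12:00-15:00, 15:15-16:30 (add 4h to convert from UTC-4).
Yuki in UTC: 07:45-10:00, 13:15-15:00 (subtract 2h to convert from UTC+2).
Freya in UTC: 07:15-08:00, 12:00-14:15, 14:30-15:45 (subtract 4h to convert from UTC+4).
Hiro in UTC: 06:00-07:30, 11:15-12:45, 16:45-17:15 (subtract 4h to convert from UTC+4).
Pablo in UTC: 10:00-10:30, 12:30-18:00 (subtract 4h to convert from UTC+4).
Oliver ∩ Imani: 14:15-17:00.
Oliver ∩ Imani ∩ Nikolai: 14:15-15:00, 15:15-16:30.
Oliver ∩ Imani ∩ Nikolai ∩ Yuki: 14:15-15:00.
Oliver ∩ Imani ∩ Nikolai ∩ Yuki ∩ Freya: 14:30-15:00.
Oliver ∩ Imani ∩ Nikolai ∩ Yuki ∩ Freya ∩ Hiro: ∅.
Oliver ∩ Imani ∩ Nikolai ∩ Yuki ∩ Freya ∩ Hiro ∩ Pablo: ∅.
There is no time when everyone is free.
No common window is at least 90 minutes long.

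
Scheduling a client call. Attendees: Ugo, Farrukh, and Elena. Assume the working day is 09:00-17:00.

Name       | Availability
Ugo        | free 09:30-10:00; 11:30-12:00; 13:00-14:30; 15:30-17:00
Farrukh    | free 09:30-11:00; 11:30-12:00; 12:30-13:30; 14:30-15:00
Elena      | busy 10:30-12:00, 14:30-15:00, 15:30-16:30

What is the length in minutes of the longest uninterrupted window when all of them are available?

30

Ugo free: 09:30-10:00, 11:30-12:00, 13:00-14:30, 15:30-17:00.
Farrukh free: 09:30-11:00, 11:30-12:00, 12:30-13:30, 14:30-15:00.
Elena free: 09:00-10:30, 12:00-14:30, 15:00-15:30, 16:30-17:00 (invert busy blocks within the working day).
Ugo ∩ Farrukh: 09:30-10:00, 11:30-12:00, 13:00-13:30.
Ugo ∩ Farrukh ∩ Elena: 09:30-10:00, 13:00-13:30.
The longest is 09:30-10:00 at 30 minutes.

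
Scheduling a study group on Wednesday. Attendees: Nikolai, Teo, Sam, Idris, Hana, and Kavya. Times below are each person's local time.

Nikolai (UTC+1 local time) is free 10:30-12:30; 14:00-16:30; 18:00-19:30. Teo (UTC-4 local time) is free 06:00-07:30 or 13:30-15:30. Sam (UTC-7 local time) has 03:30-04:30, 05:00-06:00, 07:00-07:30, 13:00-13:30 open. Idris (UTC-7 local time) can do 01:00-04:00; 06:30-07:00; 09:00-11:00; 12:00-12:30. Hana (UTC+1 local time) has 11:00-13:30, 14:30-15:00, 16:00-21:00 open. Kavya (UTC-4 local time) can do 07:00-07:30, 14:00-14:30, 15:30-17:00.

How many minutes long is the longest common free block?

Nikolai in UTC: 09:30-11:30, 13:00-15:30, 17:00-18:30 (subtract 1h to convert from UTC+1).
Teo in UTC: 10:00-11:30, 17:30-19:30 (add 4h to convert from UTC-4).
Sam in UTC: 10:30-11:30, 12:00-13:00, 14:00-14:30, 20:00-20:30 (add 7h to convert from UTC-7).
Idris in UTC: 08:00-11:00, 13:30-14:00, 16:00-18:00, 19:00-19:30 (add 7h to convert from UTC-7).
Hana in UTC: 10:00-12:30, 13:30-14:00, 15:00-20:00 (subtract 1h to convert from UTC+1).
Kavya in UTC: 11:00-11:30, 18:00-18:30, 19:30-21:00 (add 4h to convert from UTC-4).
Nikolai ∩ Teo: 10:00-11:30, 17:30-18:30.
Nikolai ∩ Teo ∩ Sam: 10:30-11:30.
Nikolai ∩ Teo ∩ Sam ∩ Idris: 10:30-11:00.
Nikolai ∩ Teo ∩ Sam ∩ Idris ∩ Hana: 10:30-11:00.
Nikolai ∩ Teo ∩ Sam ∩ Idris ∩ Hana ∩ Kavya: ∅.
There is no time when everyone is free.
No common window exists, so the longest block is 0 minutes.

0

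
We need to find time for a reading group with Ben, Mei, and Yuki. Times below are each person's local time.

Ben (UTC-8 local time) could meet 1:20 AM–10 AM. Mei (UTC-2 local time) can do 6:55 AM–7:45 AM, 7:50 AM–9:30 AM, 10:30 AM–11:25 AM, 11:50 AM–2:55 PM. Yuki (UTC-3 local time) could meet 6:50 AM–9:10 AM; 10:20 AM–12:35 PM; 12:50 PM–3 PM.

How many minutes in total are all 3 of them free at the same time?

275

Ben in UTC: 09:20-18:00 (add 8h to convert from UTC-8).
Mei in UTC: 08:55-09:45, 09:50-11:30, 12:30-13:25, 13:50-16:55 (add 2h to convert from UTC-2).
Yuki in UTC: 09:50-12:10, 13:20-15:35, 15:50-18:00 (add 3h to convert from UTC-3).
Ben ∩ Mei: 09:20-09:45, 09:50-11:30, 12:30-13:25, 13:50-16:55.
Ben ∩ Mei ∩ Yuki: 09:50-11:30, 13:20-13:25, 13:50-15:35, 15:50-16:55.
Summing the common windows: 100 + 5 + 105 + 65 = 275 minutes.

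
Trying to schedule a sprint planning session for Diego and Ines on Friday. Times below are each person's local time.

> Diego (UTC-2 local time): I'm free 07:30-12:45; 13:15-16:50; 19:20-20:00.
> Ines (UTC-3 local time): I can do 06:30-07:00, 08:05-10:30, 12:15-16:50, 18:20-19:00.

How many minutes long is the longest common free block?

Diego in UTC: 09:30-14:45, 15:15-18:50, 21:20-22:00 (add 2h to convert from UTC-2).
Ines in UTC: 09:30-10:00, 11:05-13:30, 15:15-19:50, 21:20-22:00 (add 3h to convert from UTC-3).
Diego ∩ Ines: 09:30-10:00, 11:05-13:30, 15:15-18:50, 21:20-22:00.
The longest is 15:15-18:50 at 215 minutes.

215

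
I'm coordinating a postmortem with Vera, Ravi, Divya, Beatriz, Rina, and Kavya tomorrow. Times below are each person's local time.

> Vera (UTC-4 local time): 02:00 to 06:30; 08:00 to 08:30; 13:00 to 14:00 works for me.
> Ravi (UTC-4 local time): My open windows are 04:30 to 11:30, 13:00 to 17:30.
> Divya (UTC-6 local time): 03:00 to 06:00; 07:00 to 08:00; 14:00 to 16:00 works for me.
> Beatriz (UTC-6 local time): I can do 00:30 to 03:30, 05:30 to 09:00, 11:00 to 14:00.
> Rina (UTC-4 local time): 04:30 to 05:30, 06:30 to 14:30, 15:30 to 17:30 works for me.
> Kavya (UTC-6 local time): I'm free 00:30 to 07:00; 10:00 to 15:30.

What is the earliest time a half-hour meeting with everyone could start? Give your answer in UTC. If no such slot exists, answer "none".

09:00

Vera in UTC: 06:00-10:30, 12:00-12:30, 17:00-18:00 (add 4h to convert from UTC-4).
Ravi in UTC: 08:30-15:30, 17:00-21:30 (add 4h to convert from UTC-4).
Divya in UTC: 09:00-12:00, 13:00-14:00, 20:00-22:00 (add 6h to convert from UTC-6).
Beatriz in UTC: 06:30-09:30, 11:30-15:00, 17:00-20:00 (add 6h to convert from UTC-6).
Rina in UTC: 08:30-09:30, 10:30-18:30, 19:30-21:30 (add 4h to convert from UTC-4).
Kavya in UTC: 06:30-13:00, 16:00-21:30 (add 6h to convert from UTC-6).
Vera ∩ Ravi: 08:30-10:30, 12:00-12:30, 17:00-18:00.
Vera ∩ Ravi ∩ Divya: 09:00-10:30.
Vera ∩ Ravi ∩ Divya ∩ Beatriz: 09:00-09:30.
Vera ∩ Ravi ∩ Divya ∩ Beatriz ∩ Rina: 09:00-09:30.
Vera ∩ Ravi ∩ Divya ∩ Beatriz ∩ Rina ∩ Kavya: 09:00-09:30.
So the common availability across everyone is 09:00-09:30.
The first common window of at least 30 minutes is 09:00-09:30, so the earliest start is 09:00.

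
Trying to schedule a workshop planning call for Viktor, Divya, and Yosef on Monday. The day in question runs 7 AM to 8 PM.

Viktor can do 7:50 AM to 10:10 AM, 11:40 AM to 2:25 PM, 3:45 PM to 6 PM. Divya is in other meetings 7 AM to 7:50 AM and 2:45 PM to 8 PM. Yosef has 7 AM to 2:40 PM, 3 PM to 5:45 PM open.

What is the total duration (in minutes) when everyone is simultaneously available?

Viktor free: 07:50-10:10, 11:40-14:25, 15:45-18:00.
Divya free: 07:50-14:45 (invert busy blocks within the working day).
Yosef free: 07:00-14:40, 15:00-17:45.
Viktor ∩ Divya: 07:50-10:10, 11:40-14:25.
Viktor ∩ Divya ∩ Yosef: 07:50-10:10, 11:40-14:25.
Summing the common windows: 140 + 165 = 305 minutes.

305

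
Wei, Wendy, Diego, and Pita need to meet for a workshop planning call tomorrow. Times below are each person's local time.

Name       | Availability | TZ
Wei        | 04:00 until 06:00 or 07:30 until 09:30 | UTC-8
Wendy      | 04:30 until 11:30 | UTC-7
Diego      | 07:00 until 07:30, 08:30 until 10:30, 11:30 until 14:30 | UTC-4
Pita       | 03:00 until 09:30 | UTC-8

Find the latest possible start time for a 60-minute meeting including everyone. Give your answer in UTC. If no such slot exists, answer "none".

16:30

Wei in UTC: 12:00-14:00, 15:30-17:30 (add 8h to convert from UTC-8).
Wendy in UTC: 11:30-18:30 (add 7h to convert from UTC-7).
Diego in UTC: 11:00-11:30, 12:30-14:30, 15:30-18:30 (add 4h to convert from UTC-4).
Pita in UTC: 11:00-17:30 (add 8h to convert from UTC-8).
Wei ∩ Wendy: 12:00-14:00, 15:30-17:30.
Wei ∩ Wendy ∩ Diego: 12:30-14:00, 15:30-17:30.
Wei ∩ Wendy ∩ Diego ∩ Pita: 12:30-14:00, 15:30-17:30.
The last common window of at least 60 minutes is 15:30-17:30; a 60-minute meeting can start as late as 16:30 and still end by 17:30.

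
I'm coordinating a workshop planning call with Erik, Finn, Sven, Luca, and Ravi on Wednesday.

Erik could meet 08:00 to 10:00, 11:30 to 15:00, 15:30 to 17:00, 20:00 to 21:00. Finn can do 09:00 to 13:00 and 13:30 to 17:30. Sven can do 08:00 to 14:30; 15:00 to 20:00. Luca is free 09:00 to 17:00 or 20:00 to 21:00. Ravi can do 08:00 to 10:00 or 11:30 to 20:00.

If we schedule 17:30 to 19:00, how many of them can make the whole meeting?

Sven and Ravi can make the full 17:30-19:00 slot — that's 2.

2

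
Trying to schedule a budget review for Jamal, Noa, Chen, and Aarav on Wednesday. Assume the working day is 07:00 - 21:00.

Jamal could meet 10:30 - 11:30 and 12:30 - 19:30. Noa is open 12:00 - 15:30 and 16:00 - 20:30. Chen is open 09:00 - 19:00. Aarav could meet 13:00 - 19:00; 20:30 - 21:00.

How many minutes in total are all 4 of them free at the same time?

Jamal ∩ Noa: 12:30-15:30, 16:00-19:30.
Jamal ∩ Noa ∩ Chen: 12:30-15:30, 16:00-19:00.
Jamal ∩ Noa ∩ Chen ∩ Aarav: 13:00-15:30, 16:00-19:00.
So the common availability across everyone is 13:00-15:30, 16:00-19:00.
Summing the common windows: 150 + 180 = 330 minutes.

330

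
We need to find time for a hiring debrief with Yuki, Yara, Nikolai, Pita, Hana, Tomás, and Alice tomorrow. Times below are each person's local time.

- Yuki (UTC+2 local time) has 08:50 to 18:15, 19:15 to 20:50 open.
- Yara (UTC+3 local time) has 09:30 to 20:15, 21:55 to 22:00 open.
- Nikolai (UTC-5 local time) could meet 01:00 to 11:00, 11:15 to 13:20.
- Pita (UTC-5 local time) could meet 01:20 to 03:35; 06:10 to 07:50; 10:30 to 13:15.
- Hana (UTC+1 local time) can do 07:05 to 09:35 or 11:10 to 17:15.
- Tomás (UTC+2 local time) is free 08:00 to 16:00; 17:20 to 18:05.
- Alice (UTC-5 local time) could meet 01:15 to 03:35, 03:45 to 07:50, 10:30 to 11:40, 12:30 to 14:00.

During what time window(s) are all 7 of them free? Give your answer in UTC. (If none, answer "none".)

Yuki in UTC: 06:50-16:15, 17:15-18:50 (subtract 2h to convert from UTC+2).
Yara in UTC: 06:30-17:15, 18:55-19:00 (subtract 3h to convert from UTC+3).
Nikolai in UTC: 06:00-16:00, 16:15-18:20 (add 5h to convert from UTC-5).
Pita in UTC: 06:20-08:35, 11:10-12:50, 15:30-18:15 (add 5h to convert from UTC-5).
Hana in UTC: 06:05-08:35, 10:10-16:15 (subtract 1h to convert from UTC+1).
Tomás in UTC: 06:00-14:00, 15:20-16:05 (subtract 2h to convert from UTC+2).
Alice in UTC: 06:15-08:35, 08:45-12:50, 15:30-16:40, 17:30-19:00 (add 5h to convert from UTC-5).
Yuki ∩ Yara: 06:50-16:15.
Yuki ∩ Yara ∩ Nikolai: 06:50-16:00.
Yuki ∩ Yara ∩ Nikolai ∩ Pita: 06:50-08:35, 11:10-12:50, 15:30-16:00.
Yuki ∩ Yara ∩ Nikolai ∩ Pita ∩ Hana: 06:50-08:35, 11:10-12:50, 15:30-16:00.
Yuki ∩ Yara ∩ Nikolai ∩ Pita ∩ Hana ∩ Tomás: 06:50-08:35, 11:10-12:50, 15:30-16:00.
Yuki ∩ Yara ∩ Nikolai ∩ Pita ∩ Hana ∩ Tomás ∩ Alice: 06:50-08:35, 11:10-12:50, 15:30-16:00.

06:50-08:35, 11:10-12:50, 15:30-16:00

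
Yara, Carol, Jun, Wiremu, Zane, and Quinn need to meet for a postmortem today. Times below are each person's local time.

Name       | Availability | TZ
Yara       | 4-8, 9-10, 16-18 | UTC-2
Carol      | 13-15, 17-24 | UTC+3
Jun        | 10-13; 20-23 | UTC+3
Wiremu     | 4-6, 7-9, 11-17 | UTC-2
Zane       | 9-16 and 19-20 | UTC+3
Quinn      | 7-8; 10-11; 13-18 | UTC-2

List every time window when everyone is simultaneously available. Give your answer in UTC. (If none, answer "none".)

Yara in UTC: 06:00-10:00, 11:00-12:00, 18:00-20:00 (add 2h to convert from UTC-2).
Carol in UTC: 10:00-12:00, 14:00-21:00 (subtract 3h to convert from UTC+3).
Jun in UTC: 07:00-10:00, 17:00-20:00 (subtract 3h to convert from UTC+3).
Wiremu in UTC: 06:00-08:00, 09:00-11:00, 13:00-19:00 (add 2h to convert from UTC-2).
Zane in UTC: 06:00-13:00, 16:00-17:00 (subtract 3h to convert from UTC+3).
Quinn in UTC: 09:00-10:00, 12:00-13:00, 15:00-20:00 (add 2h to convert from UTC-2).
Yara ∩ Carol: 11:00-12:00, 18:00-20:00.
Yara ∩ Carol ∩ Jun: 18:00-20:00.
Yara ∩ Carol ∩ Jun ∩ Wiremu: 18:00-19:00.
Yara ∩ Carol ∩ Jun ∩ Wiremu ∩ Zane: ∅.
Yara ∩ Carol ∩ Jun ∩ Wiremu ∩ Zane ∩ Quinn: ∅.
There is no time when everyone is free.

none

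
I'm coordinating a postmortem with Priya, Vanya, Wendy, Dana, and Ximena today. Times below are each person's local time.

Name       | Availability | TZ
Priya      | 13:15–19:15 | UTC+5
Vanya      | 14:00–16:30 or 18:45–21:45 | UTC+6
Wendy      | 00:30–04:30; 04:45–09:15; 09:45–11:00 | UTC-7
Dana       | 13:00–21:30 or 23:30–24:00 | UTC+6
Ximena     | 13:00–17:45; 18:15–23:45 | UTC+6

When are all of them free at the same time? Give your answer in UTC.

08:15-10:30, 12:45-14:15

Priya in UTC: 08:15-14:15 (subtract 5h to convert from UTC+5).
Vanya in UTC: 08:00-10:30, 12:45-15:45 (subtract 6h to convert from UTC+6).
Wendy in UTC: 07:30-11:30, 11:45-16:15, 16:45-18:00 (add 7h to convert from UTC-7).
Dana in UTC: 07:00-15:30, 17:30-18:00 (subtract 6h to convert from UTC+6).
Ximena in UTC: 07:00-11:45, 12:15-17:45 (subtract 6h to convert from UTC+6).
Priya ∩ Vanya: 08:15-10:30, 12:45-14:15.
Priya ∩ Vanya ∩ Wendy: 08:15-10:30, 12:45-14:15.
Priya ∩ Vanya ∩ Wendy ∩ Dana: 08:15-10:30, 12:45-14:15.
Priya ∩ Vanya ∩ Wendy ∩ Dana ∩ Ximena: 08:15-10:30, 12:45-14:15.
Those are the intersection windows.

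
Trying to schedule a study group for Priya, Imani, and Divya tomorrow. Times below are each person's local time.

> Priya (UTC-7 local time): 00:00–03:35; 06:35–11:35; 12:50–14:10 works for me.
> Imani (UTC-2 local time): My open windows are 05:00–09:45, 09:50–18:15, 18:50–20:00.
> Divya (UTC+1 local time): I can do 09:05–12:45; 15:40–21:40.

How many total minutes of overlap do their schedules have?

410

Priya in UTC: 07:00-10:35, 13:35-18:35, 19:50-21:10 (add 7h to convert from UTC-7).
Imani in UTC: 07:00-11:45, 11:50-20:15, 20:50-22:00 (add 2h to convert from UTC-2).
Divya in UTC: 08:05-11:45, 14:40-20:40 (subtract 1h to convert from UTC+1).
Priya ∩ Imani: 07:00-10:35, 13:35-18:35, 19:50-20:15, 20:50-21:10.
Priya ∩ Imani ∩ Divya: 08:05-10:35, 14:40-18:35, 19:50-20:15.
So the common availability across everyone is 08:05-10:35, 14:40-18:35, 19:50-20:15.
Summing the common windows: 150 + 235 + 25 = 410 minutes.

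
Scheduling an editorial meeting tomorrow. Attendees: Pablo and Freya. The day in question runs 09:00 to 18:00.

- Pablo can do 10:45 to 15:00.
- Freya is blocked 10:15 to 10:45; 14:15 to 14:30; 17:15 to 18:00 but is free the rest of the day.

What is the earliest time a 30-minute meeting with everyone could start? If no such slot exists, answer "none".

10:45

Pablo free: 10:45-15:00.
Freya free: 09:00-10:15, 10:45-14:15, 14:30-17:15 (invert busy blocks within the working day).
Pablo ∩ Freya: 10:45-14:15, 14:30-15:00.
The first common window of at least 30 minutes is 10:45-14:15, so the earliest start is 10:45.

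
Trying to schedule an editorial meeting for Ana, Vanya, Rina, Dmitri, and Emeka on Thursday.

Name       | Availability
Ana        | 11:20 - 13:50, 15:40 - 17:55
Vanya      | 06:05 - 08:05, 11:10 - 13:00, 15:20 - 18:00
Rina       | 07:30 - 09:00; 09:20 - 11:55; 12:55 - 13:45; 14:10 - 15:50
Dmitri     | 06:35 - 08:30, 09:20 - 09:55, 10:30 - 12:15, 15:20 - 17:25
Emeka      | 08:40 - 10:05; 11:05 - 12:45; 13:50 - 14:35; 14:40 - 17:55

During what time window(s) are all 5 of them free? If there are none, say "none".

11:20-11:55, 15:40-15:50

Ana ∩ Vanya: 11:20-13:00, 15:40-17:55.
Ana ∩ Vanya ∩ Rina: 11:20-11:55, 12:55-13:00, 15:40-15:50.
Ana ∩ Vanya ∩ Rina ∩ Dmitri: 11:20-11:55, 15:40-15:50.
Ana ∩ Vanya ∩ Rina ∩ Dmitri ∩ Emeka: 11:20-11:55, 15:40-15:50.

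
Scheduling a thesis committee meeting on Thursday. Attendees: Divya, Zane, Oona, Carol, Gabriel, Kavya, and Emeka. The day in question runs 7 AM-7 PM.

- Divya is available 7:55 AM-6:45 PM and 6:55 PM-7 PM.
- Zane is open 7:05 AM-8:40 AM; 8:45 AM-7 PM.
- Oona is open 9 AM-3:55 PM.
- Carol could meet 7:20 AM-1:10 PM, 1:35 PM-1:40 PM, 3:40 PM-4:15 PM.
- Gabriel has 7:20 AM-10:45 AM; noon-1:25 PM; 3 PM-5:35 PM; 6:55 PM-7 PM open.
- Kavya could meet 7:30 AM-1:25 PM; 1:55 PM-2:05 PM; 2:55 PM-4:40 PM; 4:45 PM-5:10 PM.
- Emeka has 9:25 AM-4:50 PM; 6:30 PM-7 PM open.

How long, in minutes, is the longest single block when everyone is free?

80

Divya ∩ Zane: 07:55-08:40, 08:45-18:45, 18:55-19:00.
Divya ∩ Zane ∩ Oona: 09:00-15:55.
Divya ∩ Zane ∩ Oona ∩ Carol: 09:00-13:10, 13:35-13:40, 15:40-15:55.
Divya ∩ Zane ∩ Oona ∩ Carol ∩ Gabriel: 09:00-10:45, 12:00-13:10, 15:40-15:55.
Divya ∩ Zane ∩ Oona ∩ Carol ∩ Gabriel ∩ Kavya: 09:00-10:45, 12:00-13:10, 15:40-15:55.
Divya ∩ Zane ∩ Oona ∩ Carol ∩ Gabriel ∩ Kavya ∩ Emeka: 09:25-10:45, 12:00-13:10, 15:40-15:55.
The longest is 09:25-10:45 at 80 minutes.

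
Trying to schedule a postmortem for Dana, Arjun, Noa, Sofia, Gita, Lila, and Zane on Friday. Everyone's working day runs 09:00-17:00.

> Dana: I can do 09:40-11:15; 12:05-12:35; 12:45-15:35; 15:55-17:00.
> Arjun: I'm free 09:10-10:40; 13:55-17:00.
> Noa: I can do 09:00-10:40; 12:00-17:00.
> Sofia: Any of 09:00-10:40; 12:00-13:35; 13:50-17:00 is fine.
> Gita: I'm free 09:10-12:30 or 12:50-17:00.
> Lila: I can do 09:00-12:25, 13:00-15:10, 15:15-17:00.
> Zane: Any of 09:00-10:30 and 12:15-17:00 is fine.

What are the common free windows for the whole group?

Dana ∩ Arjun: 09:40-10:40, 13:55-15:35, 15:55-17:00.
Dana ∩ Arjun ∩ Noa: 09:40-10:40, 13:55-15:35, 15:55-17:00.
Dana ∩ Arjun ∩ Noa ∩ Sofia: 09:40-10:40, 13:55-15:35, 15:55-17:00.
Dana ∩ Arjun ∩ Noa ∩ Sofia ∩ Gita: 09:40-10:40, 13:55-15:35, 15:55-17:00.
Dana ∩ Arjun ∩ Noa ∩ Sofia ∩ Gita ∩ Lila: 09:40-10:40, 13:55-15:10, 15:15-15:35, 15:55-17:00.
Dana ∩ Arjun ∩ Noa ∩ Sofia ∩ Gita ∩ Lila ∩ Zane: 09:40-10:30, 13:55-15:10, 15:15-15:35, 15:55-17:00.

09:40-10:30, 13:55-15:10, 15:15-15:35, 15:55-17:00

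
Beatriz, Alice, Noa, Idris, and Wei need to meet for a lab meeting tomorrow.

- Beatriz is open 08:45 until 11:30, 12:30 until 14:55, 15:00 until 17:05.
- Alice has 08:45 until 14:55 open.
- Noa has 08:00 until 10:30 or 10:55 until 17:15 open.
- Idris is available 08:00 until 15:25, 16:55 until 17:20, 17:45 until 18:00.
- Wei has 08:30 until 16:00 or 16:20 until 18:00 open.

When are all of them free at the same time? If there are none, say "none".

Beatriz ∩ Alice: 08:45-11:30, 12:30-14:55.
Beatriz ∩ Alice ∩ Noa: 08:45-10:30, 10:55-11:30, 12:30-14:55.
Beatriz ∩ Alice ∩ Noa ∩ Idris: 08:45-10:30, 10:55-11:30, 12:30-14:55.
Beatriz ∩ Alice ∩ Noa ∩ Idris ∩ Wei: 08:45-10:30, 10:55-11:30, 12:30-14:55.

08:45-10:30, 10:55-11:30, 12:30-14:55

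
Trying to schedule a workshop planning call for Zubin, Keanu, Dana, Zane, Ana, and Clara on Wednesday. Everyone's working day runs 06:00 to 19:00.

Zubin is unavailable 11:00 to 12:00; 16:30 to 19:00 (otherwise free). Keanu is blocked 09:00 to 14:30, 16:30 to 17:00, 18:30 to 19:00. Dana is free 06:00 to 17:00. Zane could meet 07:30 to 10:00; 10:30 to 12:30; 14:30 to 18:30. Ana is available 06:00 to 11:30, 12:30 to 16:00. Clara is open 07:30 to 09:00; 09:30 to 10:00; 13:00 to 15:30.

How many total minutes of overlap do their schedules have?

150

Zubin free: 06:00-11:00, 12:00-16:30 (invert busy blocks within the working day).
Keanu free: 06:00-09:00, 14:30-16:30, 17:00-18:30 (invert busy blocks within the working day).
Dana free: 06:00-17:00.
Zane free: 07:30-10:00, 10:30-12:30, 14:30-18:30.
Ana free: 06:00-11:30, 12:30-16:00.
Clara free: 07:30-09:00, 09:30-10:00, 13:00-15:30.
Zubin ∩ Keanu: 06:00-09:00, 14:30-16:30.
Zubin ∩ Keanu ∩ Dana: 06:00-09:00, 14:30-16:30.
Zubin ∩ Keanu ∩ Dana ∩ Zane: 07:30-09:00, 14:30-16:30.
Zubin ∩ Keanu ∩ Dana ∩ Zane ∩ Ana: 07:30-09:00, 14:30-16:00.
Zubin ∩ Keanu ∩ Dana ∩ Zane ∩ Ana ∩ Clara: 07:30-09:00, 14:30-15:30.
Summing the common windows: 90 + 60 = 150 minutes.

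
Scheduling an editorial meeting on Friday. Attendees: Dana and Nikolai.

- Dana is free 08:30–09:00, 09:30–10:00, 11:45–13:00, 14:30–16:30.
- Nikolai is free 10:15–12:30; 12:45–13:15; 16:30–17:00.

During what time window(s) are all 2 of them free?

11:45-12:30, 12:45-13:00

Dana ∩ Nikolai: 11:45-12:30, 12:45-13:00.
So the common availability across everyone is 11:45-12:30, 12:45-13:00.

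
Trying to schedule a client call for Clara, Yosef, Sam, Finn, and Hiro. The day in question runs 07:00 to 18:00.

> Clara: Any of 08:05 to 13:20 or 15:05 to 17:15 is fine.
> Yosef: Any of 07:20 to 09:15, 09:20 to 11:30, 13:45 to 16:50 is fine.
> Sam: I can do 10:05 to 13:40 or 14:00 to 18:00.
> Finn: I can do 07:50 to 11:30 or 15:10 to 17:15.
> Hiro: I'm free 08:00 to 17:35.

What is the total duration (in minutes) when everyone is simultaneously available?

185

Clara ∩ Yosef: 08:05-09:15, 09:20-11:30, 15:05-16:50.
Clara ∩ Yosef ∩ Sam: 10:05-11:30, 15:05-16:50.
Clara ∩ Yosef ∩ Sam ∩ Finn: 10:05-11:30, 15:10-16:50.
Clara ∩ Yosef ∩ Sam ∩ Finn ∩ Hiro: 10:05-11:30, 15:10-16:50.
Summing the common windows: 85 + 100 = 185 minutes.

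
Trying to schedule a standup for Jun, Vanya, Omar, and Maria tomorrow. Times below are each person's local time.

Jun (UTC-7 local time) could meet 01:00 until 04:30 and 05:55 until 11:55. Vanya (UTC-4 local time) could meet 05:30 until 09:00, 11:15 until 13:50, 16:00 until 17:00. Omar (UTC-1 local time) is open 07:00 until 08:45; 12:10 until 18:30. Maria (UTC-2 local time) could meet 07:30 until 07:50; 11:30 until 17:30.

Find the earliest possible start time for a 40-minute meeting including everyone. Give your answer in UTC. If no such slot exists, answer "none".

15:15

Jun in UTC: 08:00-11:30, 12:55-18:55 (add 7h to convert from UTC-7).
Vanya in UTC: 09:30-13:00, 15:15-17:50, 20:00-21:00 (add 4h to convert from UTC-4).
Omar in UTC: 08:00-09:45, 13:10-19:30 (add 1h to convert from UTC-1).
Maria in UTC: 09:30-09:50, 13:30-19:30 (add 2h to convert from UTC-2).
Jun ∩ Vanya: 09:30-11:30, 12:55-13:00, 15:15-17:50.
Jun ∩ Vanya ∩ Omar: 09:30-09:45, 15:15-17:50.
Jun ∩ Vanya ∩ Omar ∩ Maria: 09:30-09:45, 15:15-17:50.
The first common window of at least 40 minutes is 15:15-17:50, so the earliest start is 15:15.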